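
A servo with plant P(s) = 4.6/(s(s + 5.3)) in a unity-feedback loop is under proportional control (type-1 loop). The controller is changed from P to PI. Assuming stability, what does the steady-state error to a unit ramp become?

0

The integrator raises the loop to type 2, so K_v → ∞ and e_ss to a ramp is zero.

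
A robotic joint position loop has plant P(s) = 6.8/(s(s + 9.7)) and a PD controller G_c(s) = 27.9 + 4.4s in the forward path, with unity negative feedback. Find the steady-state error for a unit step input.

0

The open loop G_c(s)P(s) has a pole at the origin (type 1), so the static position error constant is infinite and e_ss = 1/(1+∞) = 0.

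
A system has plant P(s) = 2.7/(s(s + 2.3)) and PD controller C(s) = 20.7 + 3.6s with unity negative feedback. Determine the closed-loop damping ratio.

Forward path: (20.7 + 3.6s)·2.7/(s(s+2.3)). The closed-loop characteristic equation is s² + (2.3 + 2.7·3.6)s + 2.7·20.7 = 0.
That is s² + 12.02s + 55.89 = 0, so ω_n = 7.476 rad/s and ζ = 12.02/(2·7.476) = 0.8039.

ζ = 0.804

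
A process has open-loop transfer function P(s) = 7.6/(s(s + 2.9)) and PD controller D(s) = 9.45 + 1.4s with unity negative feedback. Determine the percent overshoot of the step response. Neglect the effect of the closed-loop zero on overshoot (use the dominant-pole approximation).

Forward path: (9.45 + 1.4s)·7.6/(s(s+2.9)). The closed-loop characteristic equation is s² + (2.9 + 7.6·1.4)s + 7.6·9.45 = 0.
That is s² + 13.54s + 71.82 = 0, so ω_n = 8.475 rad/s and ζ = 13.54/(2·8.475) = 0.7989.
%OS = 100·exp(−πζ/√(1−ζ²)) = 1.54%.

1.54%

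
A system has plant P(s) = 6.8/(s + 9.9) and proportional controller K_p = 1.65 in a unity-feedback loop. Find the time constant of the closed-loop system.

Closed-loop transfer function: T(s) = K_p·P(s)/(1 + K_p·P(s)) = 11.22/(s + 9.9 + 11.22) = 11.22/(s + 21.12).
Time constant τ = 1/21.12 = 0.0473 s.

τ = 0.0473 s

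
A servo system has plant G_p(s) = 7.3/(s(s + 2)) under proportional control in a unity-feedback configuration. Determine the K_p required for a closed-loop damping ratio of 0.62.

K_p = 0.356

Closed-loop characteristic equation: s² + 2s + K_p·7.3 = 0.
So ω_n = √(7.3K_p) and 2ζω_n = 2, giving ζ = 2/(2√(7.3K_p)).
Setting ζ = 0.62: √(7.3K_p) = 2/(2·0.62) = 1.613, so K_p = 2.601/7.3 = 0.356.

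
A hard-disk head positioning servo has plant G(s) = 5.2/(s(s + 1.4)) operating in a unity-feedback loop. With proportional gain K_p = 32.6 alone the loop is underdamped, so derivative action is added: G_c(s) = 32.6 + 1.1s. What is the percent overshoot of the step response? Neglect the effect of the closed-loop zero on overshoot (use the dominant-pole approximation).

40.9%

Forward path: (32.6 + 1.1s)·5.2/(s(s+1.4)). The closed-loop characteristic equation is s² + (1.4 + 5.2·1.1)s + 5.2·32.6 = 0.
That is s² + 7.12s + 169.5 = 0, so ω_n = 13.02 rad/s and ζ = 7.12/(2·13.02) = 0.2734.
%OS = 100·exp(−πζ/√(1−ζ²)) = 40.9%.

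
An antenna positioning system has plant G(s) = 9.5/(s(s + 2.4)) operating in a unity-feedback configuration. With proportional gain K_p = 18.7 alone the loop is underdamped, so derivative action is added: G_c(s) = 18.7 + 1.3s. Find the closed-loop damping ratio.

ζ = 0.553

Forward path: (18.7 + 1.3s)·9.5/(s(s+2.4)). The closed-loop characteristic equation is s² + (2.4 + 9.5·1.3)s + 9.5·18.7 = 0.
That is s² + 14.75s + 177.7 = 0, so ω_n = 13.33 rad/s and ζ = 14.75/(2·13.33) = 0.5533.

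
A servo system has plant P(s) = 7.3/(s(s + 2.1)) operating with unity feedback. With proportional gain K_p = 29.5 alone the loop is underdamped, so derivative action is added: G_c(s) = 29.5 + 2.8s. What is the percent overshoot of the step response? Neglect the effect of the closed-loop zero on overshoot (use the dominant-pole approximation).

2.31%

Forward path: (29.5 + 2.8s)·7.3/(s(s+2.1)). The closed-loop characteristic equation is s² + (2.1 + 7.3·2.8)s + 7.3·29.5 = 0.
That is s² + 22.54s + 215.3 = 0, so ω_n = 14.67 rad/s and ζ = 22.54/(2·14.67) = 0.768.
%OS = 100·exp(−πζ/√(1−ζ²)) = 2.31%.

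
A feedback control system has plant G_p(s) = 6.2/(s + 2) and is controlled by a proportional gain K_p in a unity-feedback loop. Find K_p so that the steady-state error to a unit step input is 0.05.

Steady-state error for a unit step on this type-0 loop is 1/(1 + K_p·G_p(0)).
G_p(0) = 3.1. Require 1/(1 + K_p·3.1) = 0.05, so 1 + 3.1·K_p = 20.
K_p = (20 − 1)/3.1 = 6.13.

K_p = 6.13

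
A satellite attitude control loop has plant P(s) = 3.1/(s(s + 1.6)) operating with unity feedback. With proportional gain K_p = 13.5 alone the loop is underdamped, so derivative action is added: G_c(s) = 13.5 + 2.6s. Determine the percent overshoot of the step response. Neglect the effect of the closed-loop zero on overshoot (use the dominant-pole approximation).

Forward path: (13.5 + 2.6s)·3.1/(s(s+1.6)). The closed-loop characteristic equation is s² + (1.6 + 3.1·2.6)s + 3.1·13.5 = 0.
That is s² + 9.66s + 41.85 = 0, so ω_n = 6.469 rad/s and ζ = 9.66/(2·6.469) = 0.7466.
%OS = 100·exp(−πζ/√(1−ζ²)) = 2.94%.

2.94%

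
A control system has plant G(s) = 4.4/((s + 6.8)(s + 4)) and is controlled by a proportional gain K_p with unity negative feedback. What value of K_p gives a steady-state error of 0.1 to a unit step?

The loop is type 0, so e_ss(step) = 1/(1 + K_pos) with K_pos = K_p·G(0).
G(0) = 0.1618. Require 1/(1 + K_p·0.1618) = 0.1, so 1 + 0.1618·K_p = 10.
K_p = (10 − 1)/0.1618 = 55.6.

K_p = 55.6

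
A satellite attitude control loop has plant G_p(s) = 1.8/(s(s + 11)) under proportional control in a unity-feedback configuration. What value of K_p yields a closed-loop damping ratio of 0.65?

K_p = 39.8

Closed-loop characteristic equation: s² + 11s + K_p·1.8 = 0.
So ω_n = √(1.8K_p) and 2ζω_n = 11, giving ζ = 11/(2√(1.8K_p)).
Setting ζ = 0.65: √(1.8K_p) = 11/(2·0.65) = 8.462, so K_p = 71.6/1.8 = 39.8.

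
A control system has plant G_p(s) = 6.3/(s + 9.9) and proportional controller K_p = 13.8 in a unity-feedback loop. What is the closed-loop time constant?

τ = 0.0103 s

Closed-loop transfer function: T(s) = K_p·G_p(s)/(1 + K_p·G_p(s)) = 86.94/(s + 9.9 + 86.94) = 86.94/(s + 96.84).
Time constant τ = 1/96.84 = 0.0103 s.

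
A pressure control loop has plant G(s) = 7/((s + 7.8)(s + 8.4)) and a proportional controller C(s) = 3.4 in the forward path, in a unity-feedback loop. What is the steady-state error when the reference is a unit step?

0.734

The loop is type 0. Static position error constant K_pos = C(0)·G(0) = 3.4·0.1068 = 0.3632.
Steady-state error to a unit step: e_ss = 1/(1+K_pos) = 1/1.363 = 0.734.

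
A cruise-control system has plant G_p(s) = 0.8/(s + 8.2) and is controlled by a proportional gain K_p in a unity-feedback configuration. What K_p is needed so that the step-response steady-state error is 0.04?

K_p = 246

Steady-state error for a unit step on this type-0 loop is 1/(1 + K_p·G_p(0)).
G_p(0) = 0.09756. Require 1/(1 + K_p·0.09756) = 0.04, so 1 + 0.09756·K_p = 25.
K_p = (25 − 1)/0.09756 = 246.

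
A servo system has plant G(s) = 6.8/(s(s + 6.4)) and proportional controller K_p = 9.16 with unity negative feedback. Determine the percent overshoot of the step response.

From 1 + K_pG(s) = 0: s² + 6.4s + 62.29 = 0 ⇒ ω_n = 7.892, ζ = 0.4055.
%OS = 100·exp(−πζ/√(1−ζ²)) = 100·exp(−π·0.4055/√0.8356) = 24.8%.

24.8%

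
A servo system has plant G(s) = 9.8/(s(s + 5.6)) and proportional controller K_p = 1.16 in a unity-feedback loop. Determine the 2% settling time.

From 1 + K_pG(s) = 0: s² + 5.6s + 11.37 = 0 ⇒ ω_n = 3.372, ζ = 0.8305.
2% settling time T_s ≈ 4/(ζω_n) = 4/2.8 = 1.43 s.

T_s ≈ 1.43 s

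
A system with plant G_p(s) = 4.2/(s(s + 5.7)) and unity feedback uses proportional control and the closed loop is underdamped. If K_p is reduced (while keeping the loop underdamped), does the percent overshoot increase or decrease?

decrease

ζ = 5.7/(2√(4.2K_p)) rises as K_p falls; higher damping means less overshoot.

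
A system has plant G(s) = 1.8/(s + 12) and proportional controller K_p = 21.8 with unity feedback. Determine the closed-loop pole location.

s = -51.24

Closed-loop transfer function: T(s) = K_p·G(s)/(1 + K_p·G(s)) = 39.24/(s + 12 + 39.24) = 39.24/(s + 51.24).
The closed-loop pole is at s = −51.24.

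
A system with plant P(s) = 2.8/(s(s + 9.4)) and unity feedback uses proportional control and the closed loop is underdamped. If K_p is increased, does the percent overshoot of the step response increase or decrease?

increase

Characteristic equation s² + 9.4s + K_p·2.8 = 0: raising K_p raises ω_n while 2ζω_n = 9.4 is fixed, so ζ falls and overshoot grows.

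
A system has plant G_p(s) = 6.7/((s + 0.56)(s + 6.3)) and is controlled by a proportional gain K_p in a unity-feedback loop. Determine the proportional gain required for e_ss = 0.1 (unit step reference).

K_p = 4.74

The loop is type 0, so e_ss(step) = 1/(1 + K_pos) with K_pos = K_p·G_p(0).
G_p(0) = 1.899. Require 1/(1 + K_p·1.899) = 0.1, so 1 + 1.899·K_p = 10.
K_p = (10 − 1)/1.899 = 4.74.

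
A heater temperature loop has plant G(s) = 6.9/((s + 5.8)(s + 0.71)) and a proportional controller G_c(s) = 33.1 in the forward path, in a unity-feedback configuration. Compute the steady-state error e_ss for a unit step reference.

0.0177

The loop is type 0. Static position error constant K_pos = G_c(0)·G(0) = 33.1·1.676 = 55.46.
Steady-state error to a unit step: e_ss = 1/(1+K_pos) = 1/56.46 = 0.0177.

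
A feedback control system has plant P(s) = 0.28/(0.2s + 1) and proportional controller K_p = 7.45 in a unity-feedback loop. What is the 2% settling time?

Closed loop: T(s) = K_p·P/(1+K_p·P) = 2.086/(0.2s + 1 + 2.086), with pole at s = −(1 + 2.086)/0.2 = −15.43.
τ = 1/15.43 = 0.06481 s, so 2% settling time ≈ 4τ = 0.259 s.

T_s ≈ 0.259 s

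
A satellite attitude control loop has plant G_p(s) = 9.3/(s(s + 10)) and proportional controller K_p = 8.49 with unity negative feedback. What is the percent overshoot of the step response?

Closed-loop characteristic equation: s² + 10s + 78.96 = 0, so ω_n = 8.886 rad/s and ζ = 10/(2·8.886) = 0.5627.
%OS = 100·exp(−πζ/√(1−ζ²)) = 100·exp(−π·0.5627/√0.6834) = 11.8%.

11.8%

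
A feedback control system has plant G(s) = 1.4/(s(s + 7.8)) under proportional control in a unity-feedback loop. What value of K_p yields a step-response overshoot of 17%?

K_p = 45

From %OS = 100·exp(−πζ/√(1−ζ²)) = 17%, ζ = −ln(0.17)/√(π²+ln²(0.17)) = 0.4913.
Characteristic equation s² + 7.8s + 1.4K_p = 0 gives ζ = 7.8/(2√(1.4K_p)).
Setting ζ = 0.4913: √(1.4K_p) = 7.8/(2·0.4913) = 7.939, so K_p = 63.02/1.4 = 45.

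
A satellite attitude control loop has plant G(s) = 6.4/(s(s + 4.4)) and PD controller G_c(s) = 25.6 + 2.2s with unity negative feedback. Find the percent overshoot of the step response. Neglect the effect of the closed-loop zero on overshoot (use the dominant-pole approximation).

3.77%

Forward path: (25.6 + 2.2s)·6.4/(s(s+4.4)). The closed-loop characteristic equation is s² + (4.4 + 6.4·2.2)s + 6.4·25.6 = 0.
That is s² + 18.48s + 163.8 = 0, so ω_n = 12.8 rad/s and ζ = 18.48/(2·12.8) = 0.7219.
%OS = 100·exp(−πζ/√(1−ζ²)) = 3.77%.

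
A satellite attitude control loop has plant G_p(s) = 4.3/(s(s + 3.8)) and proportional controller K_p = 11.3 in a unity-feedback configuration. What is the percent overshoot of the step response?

41.1%

Closed-loop characteristic equation: s² + 3.8s + 48.59 = 0, so ω_n = 6.971 rad/s and ζ = 3.8/(2·6.971) = 0.2726.
%OS = 100·exp(−πζ/√(1−ζ²)) = 100·exp(−π·0.2726/√0.9257) = 41.1%.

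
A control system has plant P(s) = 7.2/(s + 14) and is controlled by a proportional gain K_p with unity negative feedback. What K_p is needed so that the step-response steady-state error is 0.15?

K_p = 11

For a type-0 loop with proportional control, e_ss = 1/(1 + K_p·P(0)).
P(0) = 0.5143. Require 1/(1 + K_p·0.5143) = 0.15, so 1 + 0.5143·K_p = 6.667.
K_p = (6.667 − 1)/0.5143 = 11.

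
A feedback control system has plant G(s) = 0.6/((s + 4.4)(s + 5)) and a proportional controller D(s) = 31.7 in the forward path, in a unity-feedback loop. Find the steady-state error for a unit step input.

The loop is type 0. Static position error constant K_pos = D(0)·G(0) = 31.7·0.02727 = 0.8645.
Steady-state error to a unit step: e_ss = 1/(1+K_pos) = 1/1.865 = 0.536.

0.536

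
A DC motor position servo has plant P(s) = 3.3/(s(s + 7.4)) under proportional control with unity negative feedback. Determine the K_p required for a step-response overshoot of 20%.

From %OS = 100·exp(−πζ/√(1−ζ²)) = 20%, ζ = −ln(0.2)/√(π²+ln²(0.2)) = 0.4559.
Characteristic equation s² + 7.4s + 3.3K_p = 0 gives ζ = 7.4/(2√(3.3K_p)).
Setting ζ = 0.4559: √(3.3K_p) = 7.4/(2·0.4559) = 8.115, so K_p = 65.85/3.3 = 20.

K_p = 20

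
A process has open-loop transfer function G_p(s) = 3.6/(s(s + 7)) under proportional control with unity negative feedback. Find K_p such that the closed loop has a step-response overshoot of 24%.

K_p = 19.9

From %OS = 100·exp(−πζ/√(1−ζ²)) = 24%, ζ = −ln(0.24)/√(π²+ln²(0.24)) = 0.4136.
Characteristic equation s² + 7s + 3.6K_p = 0 gives ζ = 7/(2√(3.6K_p)).
Setting ζ = 0.4136: √(3.6K_p) = 7/(2·0.4136) = 8.462, so K_p = 71.61/3.6 = 19.9.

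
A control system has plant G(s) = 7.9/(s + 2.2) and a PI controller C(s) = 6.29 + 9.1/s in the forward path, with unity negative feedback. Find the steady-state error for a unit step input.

0

The open loop C(s)G(s) has a pole at the origin (type 1), so the static position error constant is infinite and e_ss = 1/(1+∞) = 0.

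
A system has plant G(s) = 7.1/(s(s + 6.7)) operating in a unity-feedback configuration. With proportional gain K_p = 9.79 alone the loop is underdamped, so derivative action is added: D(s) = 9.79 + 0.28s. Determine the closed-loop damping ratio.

ζ = 0.521

Forward path: (9.79 + 0.28s)·7.1/(s(s+6.7)). The closed-loop characteristic equation is s² + (6.7 + 7.1·0.28)s + 7.1·9.79 = 0.
That is s² + 8.688s + 69.51 = 0, so ω_n = 8.337 rad/s and ζ = 8.688/(2·8.337) = 0.521.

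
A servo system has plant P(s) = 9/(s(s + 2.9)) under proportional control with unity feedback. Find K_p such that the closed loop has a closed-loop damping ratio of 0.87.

Closed-loop characteristic equation: s² + 2.9s + K_p·9 = 0.
So ω_n = √(9K_p) and 2ζω_n = 2.9, giving ζ = 2.9/(2√(9K_p)).
Setting ζ = 0.87: √(9K_p) = 2.9/(2·0.87) = 1.667, so K_p = 2.778/9 = 0.309.

K_p = 0.309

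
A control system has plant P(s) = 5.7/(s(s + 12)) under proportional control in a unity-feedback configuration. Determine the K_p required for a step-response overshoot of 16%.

K_p = 24.9

From %OS = 100·exp(−πζ/√(1−ζ²)) = 16%, ζ = −ln(0.16)/√(π²+ln²(0.16)) = 0.5039.
Characteristic equation s² + 12s + 5.7K_p = 0 gives ζ = 12/(2√(5.7K_p)).
Setting ζ = 0.5039: √(5.7K_p) = 12/(2·0.5039) = 11.91, so K_p = 141.8/5.7 = 24.9.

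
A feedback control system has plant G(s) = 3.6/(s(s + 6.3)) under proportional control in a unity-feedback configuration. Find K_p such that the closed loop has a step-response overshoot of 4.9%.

K_p = 5.75

From %OS = 100·exp(−πζ/√(1−ζ²)) = 4.9%, ζ = −ln(0.049)/√(π²+ln²(0.049)) = 0.6925.
Characteristic equation s² + 6.3s + 3.6K_p = 0 gives ζ = 6.3/(2√(3.6K_p)).
Setting ζ = 0.6925: √(3.6K_p) = 6.3/(2·0.6925) = 4.549, so K_p = 20.69/3.6 = 5.75.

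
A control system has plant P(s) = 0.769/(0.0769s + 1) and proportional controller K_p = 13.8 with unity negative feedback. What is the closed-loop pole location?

s = -151

Closed loop: T(s) = K_p·P/(1+K_p·P) = 10.61/(0.0769s + 1 + 10.61), with pole at s = −(1 + 10.61)/0.0769 = −151.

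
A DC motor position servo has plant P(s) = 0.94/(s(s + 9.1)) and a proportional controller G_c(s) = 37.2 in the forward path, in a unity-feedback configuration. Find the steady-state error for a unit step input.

0

The open loop G_c(s)P(s) has a pole at the origin (type 1), so the static position error constant is infinite and e_ss = 1/(1+∞) = 0.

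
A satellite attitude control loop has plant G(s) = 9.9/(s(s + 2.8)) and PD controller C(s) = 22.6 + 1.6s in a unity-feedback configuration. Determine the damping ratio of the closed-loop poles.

Forward path: (22.6 + 1.6s)·9.9/(s(s+2.8)). The closed-loop characteristic equation is s² + (2.8 + 9.9·1.6)s + 9.9·22.6 = 0.
That is s² + 18.64s + 223.7 = 0, so ω_n = 14.96 rad/s and ζ = 18.64/(2·14.96) = 0.6231.

ζ = 0.623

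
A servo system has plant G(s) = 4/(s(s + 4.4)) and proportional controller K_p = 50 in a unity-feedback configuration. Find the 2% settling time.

T_s ≈ 1.82 s

The closed-loop denominator s² + 4.4s + 200 gives ω_n = √200 = 14.14 and ζ = 4.4/(2ω_n) = 0.1556.
2% settling time T_s ≈ 4/(ζω_n) = 4/2.2 = 1.82 s.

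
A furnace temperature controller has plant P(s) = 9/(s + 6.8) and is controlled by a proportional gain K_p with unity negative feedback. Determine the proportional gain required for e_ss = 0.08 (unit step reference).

K_p = 8.69

The loop is type 0, so e_ss(step) = 1/(1 + K_pos) with K_pos = K_p·P(0).
P(0) = 1.324. Require 1/(1 + K_p·1.324) = 0.08, so 1 + 1.324·K_p = 12.5.
K_p = (12.5 − 1)/1.324 = 8.69.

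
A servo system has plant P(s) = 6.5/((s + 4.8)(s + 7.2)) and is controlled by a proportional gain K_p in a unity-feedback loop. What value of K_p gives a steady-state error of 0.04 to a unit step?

Steady-state error for a unit step on this type-0 loop is 1/(1 + K_p·P(0)).
P(0) = 0.1881. Require 1/(1 + K_p·0.1881) = 0.04, so 1 + 0.1881·K_p = 25.
K_p = (25 − 1)/0.1881 = 128.

K_p = 128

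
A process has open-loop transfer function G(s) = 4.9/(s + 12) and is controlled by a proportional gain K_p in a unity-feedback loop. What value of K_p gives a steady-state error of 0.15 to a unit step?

K_p = 13.9

Steady-state error for a unit step on this type-0 loop is 1/(1 + K_p·G(0)).
G(0) = 0.4083. Require 1/(1 + K_p·0.4083) = 0.15, so 1 + 0.4083·K_p = 6.667.
K_p = (6.667 − 1)/0.4083 = 13.9.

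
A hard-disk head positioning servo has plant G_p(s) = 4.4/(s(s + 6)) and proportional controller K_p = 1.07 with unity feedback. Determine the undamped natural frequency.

ω_n = 2.17 rad/s

The closed-loop denominator is s(s+6) + 1.07·4.4 = s² + 6s + 4.708.
So ω_n² = 4.708 ⇒ ω_n = 2.17 rad/s, and ζ = 6/(2ω_n) = 1.38.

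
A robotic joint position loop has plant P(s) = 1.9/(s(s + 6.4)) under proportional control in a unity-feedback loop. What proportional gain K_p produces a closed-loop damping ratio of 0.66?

Closed-loop characteristic equation: s² + 6.4s + K_p·1.9 = 0.
So ω_n = √(1.9K_p) and 2ζω_n = 6.4, giving ζ = 6.4/(2√(1.9K_p)).
Setting ζ = 0.66: √(1.9K_p) = 6.4/(2·0.66) = 4.848, so K_p = 23.51/1.9 = 12.4.

K_p = 12.4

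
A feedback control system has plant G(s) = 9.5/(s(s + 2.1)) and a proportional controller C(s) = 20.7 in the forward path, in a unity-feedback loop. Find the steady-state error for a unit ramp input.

The loop has one pole at the origin (type 1). Velocity error constant K_v = lim_{s→0} s·C(s)G(s) = 20.7·9.5/2.1 = 93.64.
Steady-state error to a unit ramp: e_ss = 1/K_v = 0.0107.

0.0107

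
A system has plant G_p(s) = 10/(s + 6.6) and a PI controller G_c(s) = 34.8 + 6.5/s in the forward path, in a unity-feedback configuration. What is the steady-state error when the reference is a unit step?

0

The open loop G_c(s)G_p(s) has a pole at the origin (type 1), so the static position error constant is infinite and e_ss = 1/(1+∞) = 0.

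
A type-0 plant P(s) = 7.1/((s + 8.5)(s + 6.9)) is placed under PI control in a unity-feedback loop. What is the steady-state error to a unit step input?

The PI controller's integrator makes the forward path type 1, so e_ss to a step is zero.

0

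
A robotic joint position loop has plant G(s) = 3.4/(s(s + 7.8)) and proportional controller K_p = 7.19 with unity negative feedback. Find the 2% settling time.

From 1 + K_pG(s) = 0: s² + 7.8s + 24.45 = 0 ⇒ ω_n = 4.944, ζ = 0.7888.
2% settling time T_s ≈ 4/(ζω_n) = 4/3.9 = 1.03 s.

T_s ≈ 1.03 s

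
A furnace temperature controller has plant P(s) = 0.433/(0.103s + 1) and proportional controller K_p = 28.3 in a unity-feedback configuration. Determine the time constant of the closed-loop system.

τ = 0.00777 s

Closed loop: T(s) = K_p·P/(1+K_p·P) = 12.25/(0.103s + 1 + 12.25), with pole at s = −(1 + 12.25)/0.103 = −128.7.
Closed-loop time constant τ = 1/128.7 = 0.00777 s.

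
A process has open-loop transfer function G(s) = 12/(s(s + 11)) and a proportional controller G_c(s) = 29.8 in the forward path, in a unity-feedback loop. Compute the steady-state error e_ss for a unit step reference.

0

The open loop G_c(s)G(s) has a pole at the origin (type 1), so the static position error constant is infinite and e_ss = 1/(1+∞) = 0.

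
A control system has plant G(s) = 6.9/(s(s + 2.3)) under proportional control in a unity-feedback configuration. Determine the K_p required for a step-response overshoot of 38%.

From %OS = 100·exp(−πζ/√(1−ζ²)) = 38%, ζ = −ln(0.38)/√(π²+ln²(0.38)) = 0.2943.
Characteristic equation s² + 2.3s + 6.9K_p = 0 gives ζ = 2.3/(2√(6.9K_p)).
Setting ζ = 0.2943: √(6.9K_p) = 2.3/(2·0.2943) = 3.907, so K_p = 15.26/6.9 = 2.21.

K_p = 2.21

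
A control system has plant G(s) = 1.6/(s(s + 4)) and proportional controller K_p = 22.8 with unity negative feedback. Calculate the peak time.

T_p = 0.551 s

From 1 + K_pG(s) = 0: s² + 4s + 36.48 = 0 ⇒ ω_n = 6.04, ζ = 0.3311.
Damped frequency ω_d = ω_n√(1−ζ²) = 5.699 rad/s, so peak time T_p = π/ω_d = 0.551 s.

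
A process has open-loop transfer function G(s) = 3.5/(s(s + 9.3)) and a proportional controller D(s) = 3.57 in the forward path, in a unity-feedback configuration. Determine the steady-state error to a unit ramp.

The loop has one pole at the origin (type 1). Velocity error constant K_v = lim_{s→0} s·D(s)G(s) = 3.57·3.5/9.3 = 1.344.
Steady-state error to a unit ramp: e_ss = 1/K_v = 0.744.

0.744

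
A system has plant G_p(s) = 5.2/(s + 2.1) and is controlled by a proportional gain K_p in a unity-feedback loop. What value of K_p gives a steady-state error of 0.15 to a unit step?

K_p = 2.29

Steady-state error for a unit step on this type-0 loop is 1/(1 + K_p·G_p(0)).
G_p(0) = 2.476. Require 1/(1 + K_p·2.476) = 0.15, so 1 + 2.476·K_p = 6.667.
K_p = (6.667 − 1)/2.476 = 2.29.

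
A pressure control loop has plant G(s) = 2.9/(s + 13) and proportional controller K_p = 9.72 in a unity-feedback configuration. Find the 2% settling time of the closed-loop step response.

T_s ≈ 0.0971 s

Closed-loop transfer function: T(s) = K_p·G(s)/(1 + K_p·G(s)) = 28.19/(s + 13 + 28.19) = 28.19/(s + 41.19).
Time constant τ = 1/41.19 = 0.02428 s, so the 2% settling time is about 4τ = 0.0971 s.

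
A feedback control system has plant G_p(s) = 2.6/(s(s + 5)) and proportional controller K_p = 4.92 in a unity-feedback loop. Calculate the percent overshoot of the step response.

4.64%

From 1 + K_pG_p(s) = 0: s² + 5s + 12.79 = 0 ⇒ ω_n = 3.577, ζ = 0.699.
%OS = 100·exp(−πζ/√(1−ζ²)) = 100·exp(−π·0.699/√0.5114) = 4.64%.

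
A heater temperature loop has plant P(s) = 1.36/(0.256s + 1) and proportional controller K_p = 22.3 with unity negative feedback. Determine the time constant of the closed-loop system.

Closed loop: T(s) = K_p·P/(1+K_p·P) = 30.33/(0.256s + 1 + 30.33), with pole at s = −(1 + 30.33)/0.256 = −122.4.
Closed-loop time constant τ = 1/122.4 = 0.00817 s.

τ = 0.00817 s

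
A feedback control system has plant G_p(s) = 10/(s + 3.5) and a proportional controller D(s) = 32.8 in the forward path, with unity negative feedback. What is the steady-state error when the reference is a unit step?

0.0106

The loop is type 0. Static position error constant K_pos = D(0)·G_p(0) = 32.8·2.857 = 93.71.
Steady-state error to a unit step: e_ss = 1/(1+K_pos) = 1/94.71 = 0.0106.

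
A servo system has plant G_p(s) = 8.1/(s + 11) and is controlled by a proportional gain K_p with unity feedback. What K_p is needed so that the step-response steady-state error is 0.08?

For a type-0 loop with proportional control, e_ss = 1/(1 + K_p·G_p(0)).
G_p(0) = 0.7364. Require 1/(1 + K_p·0.7364) = 0.08, so 1 + 0.7364·K_p = 12.5.
K_p = (12.5 − 1)/0.7364 = 15.6.

K_p = 15.6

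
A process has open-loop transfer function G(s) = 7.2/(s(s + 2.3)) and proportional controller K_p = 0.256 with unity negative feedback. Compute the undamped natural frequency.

ω_n = 1.36 rad/s

The closed-loop denominator is s(s+2.3) + 0.256·7.2 = s² + 2.3s + 1.843.
So ω_n² = 1.843 ⇒ ω_n = 1.358 rad/s, and ζ = 2.3/(2ω_n) = 0.847.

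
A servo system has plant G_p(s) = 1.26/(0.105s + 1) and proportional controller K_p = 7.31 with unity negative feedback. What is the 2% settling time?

T_s ≈ 0.0411 s

Closed loop: T(s) = K_p·G_p/(1+K_p·G_p) = 9.211/(0.105s + 1 + 9.211), with pole at s = −(1 + 9.211)/0.105 = −97.24.
τ = 1/97.24 = 0.01028 s, so 2% settling time ≈ 4τ = 0.0411 s.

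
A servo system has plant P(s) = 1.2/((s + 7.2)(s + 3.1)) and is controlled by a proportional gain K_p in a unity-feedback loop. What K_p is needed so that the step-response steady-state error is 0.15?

K_p = 105

Steady-state error for a unit step on this type-0 loop is 1/(1 + K_p·P(0)).
P(0) = 0.05376. Require 1/(1 + K_p·0.05376) = 0.15, so 1 + 0.05376·K_p = 6.667.
K_p = (6.667 − 1)/0.05376 = 105.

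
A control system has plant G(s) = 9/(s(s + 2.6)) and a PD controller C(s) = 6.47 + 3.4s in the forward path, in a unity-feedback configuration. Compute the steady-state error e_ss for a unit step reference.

The open loop C(s)G(s) has a pole at the origin (type 1), so the static position error constant is infinite and e_ss = 1/(1+∞) = 0.

0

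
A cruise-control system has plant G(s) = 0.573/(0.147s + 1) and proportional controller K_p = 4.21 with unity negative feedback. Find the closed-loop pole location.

s = -23.21

Closed loop: T(s) = K_p·G/(1+K_p·G) = 2.412/(0.147s + 1 + 2.412), with pole at s = −(1 + 2.412)/0.147 = −23.21.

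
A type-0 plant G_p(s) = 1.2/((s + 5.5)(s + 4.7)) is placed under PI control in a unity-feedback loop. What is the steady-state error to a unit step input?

0

The PI controller's integrator makes the forward path type 1, so e_ss to a step is zero.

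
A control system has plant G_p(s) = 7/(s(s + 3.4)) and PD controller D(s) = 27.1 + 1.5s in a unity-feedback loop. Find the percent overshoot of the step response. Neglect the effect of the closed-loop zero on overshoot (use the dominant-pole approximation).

15.9%

Forward path: (27.1 + 1.5s)·7/(s(s+3.4)). The closed-loop characteristic equation is s² + (3.4 + 7·1.5)s + 7·27.1 = 0.
That is s² + 13.9s + 189.7 = 0, so ω_n = 13.77 rad/s and ζ = 13.9/(2·13.77) = 0.5046.
%OS = 100·exp(−πζ/√(1−ζ²)) = 15.9%.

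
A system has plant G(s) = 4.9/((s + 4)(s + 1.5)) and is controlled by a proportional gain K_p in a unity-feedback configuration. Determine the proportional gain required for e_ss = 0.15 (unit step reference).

K_p = 6.94

Steady-state error for a unit step on this type-0 loop is 1/(1 + K_p·G(0)).
G(0) = 0.8167. Require 1/(1 + K_p·0.8167) = 0.15, so 1 + 0.8167·K_p = 6.667.
K_p = (6.667 − 1)/0.8167 = 6.94.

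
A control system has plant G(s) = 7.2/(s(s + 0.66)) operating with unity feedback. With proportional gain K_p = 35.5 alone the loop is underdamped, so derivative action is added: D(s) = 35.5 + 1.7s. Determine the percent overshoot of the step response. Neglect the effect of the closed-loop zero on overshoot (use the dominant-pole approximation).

25%

Forward path: (35.5 + 1.7s)·7.2/(s(s+0.66)). The closed-loop characteristic equation is s² + (0.66 + 7.2·1.7)s + 7.2·35.5 = 0.
That is s² + 12.9s + 255.6 = 0, so ω_n = 15.99 rad/s and ζ = 12.9/(2·15.99) = 0.4034.
%OS = 100·exp(−πζ/√(1−ζ²)) = 25%.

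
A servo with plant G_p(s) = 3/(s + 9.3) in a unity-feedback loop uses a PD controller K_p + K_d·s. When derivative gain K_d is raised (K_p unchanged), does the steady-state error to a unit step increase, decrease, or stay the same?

At s = 0 the derivative term contributes nothing: C(0) = K_p regardless of K_d, so K_pos = K_p·G_p(0) and e_ss are unchanged.

unchanged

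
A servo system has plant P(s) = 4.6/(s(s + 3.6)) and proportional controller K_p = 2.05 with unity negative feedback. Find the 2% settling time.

The closed-loop denominator s² + 3.6s + 9.43 gives ω_n = √9.43 = 3.071 and ζ = 3.6/(2ω_n) = 0.5862.
2% settling time T_s ≈ 4/(ζω_n) = 4/1.8 = 2.22 s.

T_s ≈ 2.22 s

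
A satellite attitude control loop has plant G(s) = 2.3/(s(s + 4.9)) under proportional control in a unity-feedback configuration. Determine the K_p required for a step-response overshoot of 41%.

From %OS = 100·exp(−πζ/√(1−ζ²)) = 41%, ζ = −ln(0.41)/√(π²+ln²(0.41)) = 0.273.
Characteristic equation s² + 4.9s + 2.3K_p = 0 gives ζ = 4.9/(2√(2.3K_p)).
Setting ζ = 0.273: √(2.3K_p) = 4.9/(2·0.273) = 8.974, so K_p = 80.53/2.3 = 35.

K_p = 35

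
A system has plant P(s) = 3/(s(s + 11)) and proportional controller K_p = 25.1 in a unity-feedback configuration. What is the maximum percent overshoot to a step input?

7.62%

The closed-loop denominator s² + 11s + 75.3 gives ω_n = √75.3 = 8.678 and ζ = 11/(2ω_n) = 0.6338.
%OS = 100·exp(−πζ/√(1−ζ²)) = 100·exp(−π·0.6338/√0.5983) = 7.62%.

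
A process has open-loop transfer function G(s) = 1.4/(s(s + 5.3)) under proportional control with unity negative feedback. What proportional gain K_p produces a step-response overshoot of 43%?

K_p = 74.5

From %OS = 100·exp(−πζ/√(1−ζ²)) = 43%, ζ = −ln(0.43)/√(π²+ln²(0.43)) = 0.2594.
Characteristic equation s² + 5.3s + 1.4K_p = 0 gives ζ = 5.3/(2√(1.4K_p)).
Setting ζ = 0.2594: √(1.4K_p) = 5.3/(2·0.2594) = 10.21, so K_p = 104.3/1.4 = 74.5.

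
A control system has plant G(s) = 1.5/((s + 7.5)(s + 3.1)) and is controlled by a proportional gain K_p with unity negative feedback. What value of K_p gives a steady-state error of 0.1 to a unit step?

The loop is type 0, so e_ss(step) = 1/(1 + K_pos) with K_pos = K_p·G(0).
G(0) = 0.06452. Require 1/(1 + K_p·0.06452) = 0.1, so 1 + 0.06452·K_p = 10.
K_p = (10 − 1)/0.06452 = 140.

K_p = 140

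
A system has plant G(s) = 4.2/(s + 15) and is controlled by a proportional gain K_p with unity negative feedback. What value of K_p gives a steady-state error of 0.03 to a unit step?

Steady-state error for a unit step on this type-0 loop is 1/(1 + K_p·G(0)).
G(0) = 0.28. Require 1/(1 + K_p·0.28) = 0.03, so 1 + 0.28·K_p = 33.33.
K_p = (33.33 − 1)/0.28 = 115.

K_p = 115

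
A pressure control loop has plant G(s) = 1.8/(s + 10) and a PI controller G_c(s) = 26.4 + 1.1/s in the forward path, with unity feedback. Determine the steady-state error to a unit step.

0

The open loop G_c(s)G(s) has a pole at the origin (type 1), so the static position error constant is infinite and e_ss = 1/(1+∞) = 0.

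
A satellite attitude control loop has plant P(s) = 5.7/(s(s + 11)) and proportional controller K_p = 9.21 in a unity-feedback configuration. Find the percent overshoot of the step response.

2.56%

From 1 + K_pP(s) = 0: s² + 11s + 52.5 = 0 ⇒ ω_n = 7.245, ζ = 0.7591.
%OS = 100·exp(−πζ/√(1−ζ²)) = 100·exp(−π·0.7591/√0.4238) = 2.56%.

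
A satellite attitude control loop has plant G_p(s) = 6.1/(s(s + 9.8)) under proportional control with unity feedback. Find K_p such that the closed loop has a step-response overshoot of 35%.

K_p = 39.2

From %OS = 100·exp(−πζ/√(1−ζ²)) = 35%, ζ = −ln(0.35)/√(π²+ln²(0.35)) = 0.3169.
Characteristic equation s² + 9.8s + 6.1K_p = 0 gives ζ = 9.8/(2√(6.1K_p)).
Setting ζ = 0.3169: √(6.1K_p) = 9.8/(2·0.3169) = 15.46, so K_p = 239/6.1 = 39.2.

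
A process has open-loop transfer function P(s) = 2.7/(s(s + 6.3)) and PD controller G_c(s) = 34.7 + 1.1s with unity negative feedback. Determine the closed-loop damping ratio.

Forward path: (34.7 + 1.1s)·2.7/(s(s+6.3)). The closed-loop characteristic equation is s² + (6.3 + 2.7·1.1)s + 2.7·34.7 = 0.
That is s² + 9.27s + 93.69 = 0, so ω_n = 9.679 rad/s and ζ = 9.27/(2·9.679) = 0.4789.

ζ = 0.479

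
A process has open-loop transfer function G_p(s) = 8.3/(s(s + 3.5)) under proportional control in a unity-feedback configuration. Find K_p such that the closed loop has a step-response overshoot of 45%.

K_p = 6.08

From %OS = 100·exp(−πζ/√(1−ζ²)) = 45%, ζ = −ln(0.45)/√(π²+ln²(0.45)) = 0.2463.
Characteristic equation s² + 3.5s + 8.3K_p = 0 gives ζ = 3.5/(2√(8.3K_p)).
Setting ζ = 0.2463: √(8.3K_p) = 3.5/(2·0.2463) = 7.104, so K_p = 50.47/8.3 = 6.08.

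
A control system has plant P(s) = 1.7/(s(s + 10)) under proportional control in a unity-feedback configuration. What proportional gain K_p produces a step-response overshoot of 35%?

From %OS = 100·exp(−πζ/√(1−ζ²)) = 35%, ζ = −ln(0.35)/√(π²+ln²(0.35)) = 0.3169.
Characteristic equation s² + 10s + 1.7K_p = 0 gives ζ = 10/(2√(1.7K_p)).
Setting ζ = 0.3169: √(1.7K_p) = 10/(2·0.3169) = 15.78, so K_p = 248.9/1.7 = 146.

K_p = 146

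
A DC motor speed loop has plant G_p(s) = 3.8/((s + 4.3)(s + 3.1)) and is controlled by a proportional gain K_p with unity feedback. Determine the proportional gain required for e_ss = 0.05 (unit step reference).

K_p = 66.7

The loop is type 0, so e_ss(step) = 1/(1 + K_pos) with K_pos = K_p·G_p(0).
G_p(0) = 0.2851. Require 1/(1 + K_p·0.2851) = 0.05, so 1 + 0.2851·K_p = 20.
K_p = (20 − 1)/0.2851 = 66.7.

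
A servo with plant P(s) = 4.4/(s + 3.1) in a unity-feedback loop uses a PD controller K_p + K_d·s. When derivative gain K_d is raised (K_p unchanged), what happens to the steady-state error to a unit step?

unchanged

At s = 0 the derivative term contributes nothing: C(0) = K_p regardless of K_d, so K_pos = K_p·P(0) and e_ss are unchanged.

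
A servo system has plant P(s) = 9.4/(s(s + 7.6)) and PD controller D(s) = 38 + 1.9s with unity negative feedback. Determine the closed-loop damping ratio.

ζ = 0.674

Forward path: (38 + 1.9s)·9.4/(s(s+7.6)). The closed-loop characteristic equation is s² + (7.6 + 9.4·1.9)s + 9.4·38 = 0.
That is s² + 25.46s + 357.2 = 0, so ω_n = 18.9 rad/s and ζ = 25.46/(2·18.9) = 0.6736.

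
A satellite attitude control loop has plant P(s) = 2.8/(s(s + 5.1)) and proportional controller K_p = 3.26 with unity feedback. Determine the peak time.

T_p = 1.94 s

From 1 + K_pP(s) = 0: s² + 5.1s + 9.128 = 0 ⇒ ω_n = 3.021, ζ = 0.844.
Damped frequency ω_d = ω_n√(1−ζ²) = 1.62 rad/s, so peak time T_p = π/ω_d = 1.94 s.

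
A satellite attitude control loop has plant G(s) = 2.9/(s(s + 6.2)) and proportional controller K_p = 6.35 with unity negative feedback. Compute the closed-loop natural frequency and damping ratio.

ω_n = 4.29 rad/s, ζ = 0.722

With unity feedback the closed-loop characteristic equation is s² + 6.2s + 6.35·2.9 = s² + 6.2s + 18.41 = 0.
Matching s² + 2ζω_n s + ω_n²: ω_n = √18.41 = 4.291 rad/s and 2ζω_n = 6.2, so ζ = 6.2/(2·4.291) = 0.722.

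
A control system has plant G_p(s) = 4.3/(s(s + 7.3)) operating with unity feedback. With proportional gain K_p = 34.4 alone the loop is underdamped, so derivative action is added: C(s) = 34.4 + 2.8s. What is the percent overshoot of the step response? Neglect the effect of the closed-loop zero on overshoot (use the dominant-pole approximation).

1.63%

Forward path: (34.4 + 2.8s)·4.3/(s(s+7.3)). The closed-loop characteristic equation is s² + (7.3 + 4.3·2.8)s + 4.3·34.4 = 0.
That is s² + 19.34s + 147.9 = 0, so ω_n = 12.16 rad/s and ζ = 19.34/(2·12.16) = 0.7951.
%OS = 100·exp(−πζ/√(1−ζ²)) = 1.63%.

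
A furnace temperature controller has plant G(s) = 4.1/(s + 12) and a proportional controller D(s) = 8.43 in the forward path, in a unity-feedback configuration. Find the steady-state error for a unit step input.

0.258

The loop is type 0. Static position error constant K_pos = D(0)·G(0) = 8.43·0.3417 = 2.88.
Steady-state error to a unit step: e_ss = 1/(1+K_pos) = 1/3.88 = 0.258.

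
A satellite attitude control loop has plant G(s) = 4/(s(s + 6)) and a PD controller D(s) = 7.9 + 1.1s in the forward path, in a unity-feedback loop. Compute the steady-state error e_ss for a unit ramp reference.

The loop has one pole at the origin (type 1). Velocity error constant K_v = lim_{s→0} s·D(s)G(s) = 7.9·4/6 = 5.267.
Steady-state error to a unit ramp: e_ss = 1/K_v = 0.19.

0.19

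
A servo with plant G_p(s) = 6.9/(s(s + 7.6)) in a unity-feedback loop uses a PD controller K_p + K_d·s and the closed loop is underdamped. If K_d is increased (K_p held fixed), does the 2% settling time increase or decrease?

Characteristic equation s² + (7.6 + 6.9K_d)s + 6.9K_p = 0: raising K_d increases ζω_n = (7.6+6.9K_d)/2 while the loop stays underdamped, so T_s ≈ 4/(ζω_n) decreases.

decrease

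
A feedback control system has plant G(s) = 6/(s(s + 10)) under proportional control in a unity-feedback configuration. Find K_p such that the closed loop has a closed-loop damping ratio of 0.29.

Closed-loop characteristic equation: s² + 10s + K_p·6 = 0.
So ω_n = √(6K_p) and 2ζω_n = 10, giving ζ = 10/(2√(6K_p)).
Setting ζ = 0.29: √(6K_p) = 10/(2·0.29) = 17.24, so K_p = 297.3/6 = 49.5.

K_p = 49.5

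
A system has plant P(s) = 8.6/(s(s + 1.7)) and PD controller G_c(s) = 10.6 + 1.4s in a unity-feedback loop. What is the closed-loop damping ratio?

ζ = 0.72

Forward path: (10.6 + 1.4s)·8.6/(s(s+1.7)). The closed-loop characteristic equation is s² + (1.7 + 8.6·1.4)s + 8.6·10.6 = 0.
That is s² + 13.74s + 91.16 = 0, so ω_n = 9.548 rad/s and ζ = 13.74/(2·9.548) = 0.7195.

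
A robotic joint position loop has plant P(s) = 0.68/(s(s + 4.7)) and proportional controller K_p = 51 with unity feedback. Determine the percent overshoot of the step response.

25.5%

Closed-loop characteristic equation: s² + 4.7s + 34.68 = 0, so ω_n = 5.889 rad/s and ζ = 4.7/(2·5.889) = 0.3991.
%OS = 100·exp(−πζ/√(1−ζ²)) = 100·exp(−π·0.3991/√0.8408) = 25.5%.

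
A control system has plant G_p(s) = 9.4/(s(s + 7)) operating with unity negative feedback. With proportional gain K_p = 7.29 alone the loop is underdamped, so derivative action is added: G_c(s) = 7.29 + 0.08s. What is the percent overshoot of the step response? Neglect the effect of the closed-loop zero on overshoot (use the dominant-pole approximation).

18.9%

Forward path: (7.29 + 0.08s)·9.4/(s(s+7)). The closed-loop characteristic equation is s² + (7 + 9.4·0.08)s + 9.4·7.29 = 0.
That is s² + 7.752s + 68.53 = 0, so ω_n = 8.278 rad/s and ζ = 7.752/(2·8.278) = 0.4682.
%OS = 100·exp(−πζ/√(1−ζ²)) = 18.9%.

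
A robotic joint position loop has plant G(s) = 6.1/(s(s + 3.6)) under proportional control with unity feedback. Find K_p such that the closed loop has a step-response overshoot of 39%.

K_p = 6.44

From %OS = 100·exp(−πζ/√(1−ζ²)) = 39%, ζ = −ln(0.39)/√(π²+ln²(0.39)) = 0.2871.
Characteristic equation s² + 3.6s + 6.1K_p = 0 gives ζ = 3.6/(2√(6.1K_p)).
Setting ζ = 0.2871: √(6.1K_p) = 3.6/(2·0.2871) = 6.269, so K_p = 39.31/6.1 = 6.44.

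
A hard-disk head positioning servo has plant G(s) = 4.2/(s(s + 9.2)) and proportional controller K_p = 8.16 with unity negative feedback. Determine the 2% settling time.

Closed-loop characteristic equation: s² + 9.2s + 34.27 = 0, so ω_n = 5.854 rad/s and ζ = 9.2/(2·5.854) = 0.7858.
2% settling time T_s ≈ 4/(ζω_n) = 4/4.6 = 0.87 s.

T_s ≈ 0.87 s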